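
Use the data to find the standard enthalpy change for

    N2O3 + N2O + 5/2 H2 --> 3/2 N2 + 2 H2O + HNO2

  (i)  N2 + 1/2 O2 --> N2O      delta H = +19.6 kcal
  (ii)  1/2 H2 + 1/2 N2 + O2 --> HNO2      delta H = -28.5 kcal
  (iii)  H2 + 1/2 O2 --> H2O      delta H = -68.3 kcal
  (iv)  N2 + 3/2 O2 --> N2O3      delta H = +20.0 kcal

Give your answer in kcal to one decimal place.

delta H = -204.7 kcal

(i) reversed (N2O must end up as a reactant): -19.6 kcal
(ii) as written (HNO2 already on the product side): -28.5 kcal
(iii) × 2 (×2 to match 2 H2O in the target): (2)·(-68.3) = -136.6 kcal
(iv) reversed (N2O3 must end up as a reactant): -20.0 kcal
delta H = (-1)·(+19.6) + (1)·(-28.5) + (2)·(-68.3) + (-1)·(+20.0) = -204.7 kcal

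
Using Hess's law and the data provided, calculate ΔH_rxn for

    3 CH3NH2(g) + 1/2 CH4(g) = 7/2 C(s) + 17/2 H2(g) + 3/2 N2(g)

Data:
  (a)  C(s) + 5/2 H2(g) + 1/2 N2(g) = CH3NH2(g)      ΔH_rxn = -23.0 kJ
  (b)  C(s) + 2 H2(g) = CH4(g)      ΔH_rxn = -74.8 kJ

(a) reversed and × 3: (-3)·(-23.0) = +69.0 kJ
(b) reversed and × 1/2: (-1/2)·(-74.8) = +37.4 kJ
Since enthalpy is a state function, ΔH_rxn = (-3)·(-23.0) + (-1/2)·(-74.8) = 106.4 kJ

ΔH_rxn = 106.4 kJ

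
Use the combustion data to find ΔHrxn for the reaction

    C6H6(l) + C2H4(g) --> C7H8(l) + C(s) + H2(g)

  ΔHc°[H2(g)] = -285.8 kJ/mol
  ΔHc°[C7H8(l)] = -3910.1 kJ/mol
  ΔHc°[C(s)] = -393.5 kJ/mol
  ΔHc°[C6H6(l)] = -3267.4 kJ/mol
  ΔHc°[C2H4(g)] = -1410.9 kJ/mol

ΔHrxn = -88.9 kJ/mol

Using ΔH = Σ nΔHc°(reactants) − Σ nΔHc°(products):
= [1·(-3267.4) + 1·(-1410.9)] − [1·(-3910.1) + 1·(-393.5) + 1·(-285.8)]
= -88.9 kJ/mol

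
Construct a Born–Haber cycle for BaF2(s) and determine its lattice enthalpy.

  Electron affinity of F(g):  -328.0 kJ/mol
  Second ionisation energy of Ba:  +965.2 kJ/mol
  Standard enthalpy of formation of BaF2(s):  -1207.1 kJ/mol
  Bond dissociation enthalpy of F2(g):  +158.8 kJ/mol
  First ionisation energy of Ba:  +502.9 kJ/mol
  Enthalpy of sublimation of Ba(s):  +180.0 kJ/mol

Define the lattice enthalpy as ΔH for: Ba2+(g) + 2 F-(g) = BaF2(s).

U = -2358.0 kJ/mol

ΔHf° = 1·ΔHsub + 1·(ΣIE) + 1·D(F2) + 2·EA + U
-1207.1 = 1·(+180.0) + 1·(+1468.1) + 1·(+158.8) + 2·(-328.0) + U
U = -1207.1 − (+1150.9) = -2358.0 kJ/mol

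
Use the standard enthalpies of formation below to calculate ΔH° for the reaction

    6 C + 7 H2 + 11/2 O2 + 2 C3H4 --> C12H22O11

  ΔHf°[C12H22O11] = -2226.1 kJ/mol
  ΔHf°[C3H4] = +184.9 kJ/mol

ΔH° = -2595.9 kJ/mol

ΔH°rxn = Σ nΔHf°(products) − Σ nΔHf°(reactants).
Products: 1·(-2226.1) = -2226.1
Reactants: 6·(+0.0) + 7·(+0.0) + 11/2·(+0.0) + 2·(+184.9) = +369.8
ΔH° = (-2226.1) − (+369.8) = -2595.9 kJ/mol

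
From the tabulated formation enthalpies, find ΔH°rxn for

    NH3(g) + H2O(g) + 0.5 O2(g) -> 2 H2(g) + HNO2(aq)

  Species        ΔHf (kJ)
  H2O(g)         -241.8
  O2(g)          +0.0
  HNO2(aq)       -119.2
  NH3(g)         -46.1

ΔH°rxn = 168.7 kJ

Products: 2·(+0.0) + 1·(-119.2) = -119.2
Reactants: 1·(-46.1) + 1·(-241.8) + 1/2·(+0.0) = -287.9
ΔH°rxn = (-119.2) − (-287.9) = 168.7 kJ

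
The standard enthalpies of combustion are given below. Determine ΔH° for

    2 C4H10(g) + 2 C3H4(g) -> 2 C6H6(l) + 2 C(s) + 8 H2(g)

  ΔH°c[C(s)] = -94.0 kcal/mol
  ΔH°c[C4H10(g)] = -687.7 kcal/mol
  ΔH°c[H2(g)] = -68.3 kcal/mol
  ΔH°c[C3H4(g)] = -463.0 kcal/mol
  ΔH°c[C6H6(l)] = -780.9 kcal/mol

With combustion enthalpies, reactants minus products:
= [2·(-687.7) + 2·(-463.0)] − [2·(-780.9) + 2·(-94.0) + 8·(-68.3)]
= -5.2 kcal/mol

ΔH° = -5.2 kcal/mol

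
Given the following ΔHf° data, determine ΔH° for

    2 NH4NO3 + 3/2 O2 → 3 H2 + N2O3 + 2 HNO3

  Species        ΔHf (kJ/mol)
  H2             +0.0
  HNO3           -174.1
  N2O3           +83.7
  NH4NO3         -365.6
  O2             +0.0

Products: 3·(+0.0) + 1·(+83.7) + 2·(-174.1) = -264.5
Reactants: 2·(-365.6) + 3/2·(+0.0) = -731.2
ΔH° = (-264.5) − (-731.2) = 466.7 kJ/mol

ΔH° = 466.7 kJ/mol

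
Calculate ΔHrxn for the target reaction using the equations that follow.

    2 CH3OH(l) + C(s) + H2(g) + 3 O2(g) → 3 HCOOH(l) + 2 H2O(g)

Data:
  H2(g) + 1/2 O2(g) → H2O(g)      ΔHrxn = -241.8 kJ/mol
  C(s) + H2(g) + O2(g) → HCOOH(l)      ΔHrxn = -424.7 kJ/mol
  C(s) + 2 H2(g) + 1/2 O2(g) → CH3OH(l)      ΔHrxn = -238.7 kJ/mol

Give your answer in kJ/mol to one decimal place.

ΔHrxn = -1280.3 kJ/mol

equation 1 × 2: (2)·(-241.8) = -483.6 kJ/mol
equation 2 × 3: (3)·(-424.7) = -1274.1 kJ/mol
equation 3 reversed and × 2: (-2)·(-238.7) = +477.4 kJ/mol
ΔHrxn = (-483.6) + (-1274.1) + (+477.4) = -1280.3 kJ/mol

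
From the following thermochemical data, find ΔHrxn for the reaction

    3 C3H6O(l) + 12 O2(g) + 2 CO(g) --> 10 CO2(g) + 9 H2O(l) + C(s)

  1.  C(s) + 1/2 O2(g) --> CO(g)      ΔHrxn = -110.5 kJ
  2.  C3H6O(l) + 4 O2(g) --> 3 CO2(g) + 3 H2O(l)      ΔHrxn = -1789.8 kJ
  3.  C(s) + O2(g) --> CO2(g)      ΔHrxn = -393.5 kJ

eq. 1 reversed and × 2: (-2)·(-110.5) = +221.0 kJ
eq. 2 × 3: (3)·(-1789.8) = -5369.4 kJ
eq. 3 as written: -393.5 kJ
Since enthalpy is a state function, ΔHrxn = (-2)·(-110.5) + (3)·(-1789.8) + (1)·(-393.5) = -5541.9 kJ

ΔHrxn = -5541.9 kJ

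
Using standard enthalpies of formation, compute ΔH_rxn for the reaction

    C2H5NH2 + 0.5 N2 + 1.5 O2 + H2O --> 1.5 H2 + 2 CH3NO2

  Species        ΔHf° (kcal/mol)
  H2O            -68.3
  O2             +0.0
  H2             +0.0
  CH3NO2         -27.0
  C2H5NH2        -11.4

ΔH_rxn = 25.7 kcal/mol

ΔH°rxn = Σ nΔHf°(products) − Σ nΔHf°(reactants).
Products: 3/2·(+0.0) + 2·(-27.0) = -54.0
Reactants: 1·(-11.4) + 1/2·(+0.0) + 3/2·(+0.0) + 1·(-68.3) = -79.7
ΔH_rxn = (-54.0) − (-79.7) = 25.7 kcal/mol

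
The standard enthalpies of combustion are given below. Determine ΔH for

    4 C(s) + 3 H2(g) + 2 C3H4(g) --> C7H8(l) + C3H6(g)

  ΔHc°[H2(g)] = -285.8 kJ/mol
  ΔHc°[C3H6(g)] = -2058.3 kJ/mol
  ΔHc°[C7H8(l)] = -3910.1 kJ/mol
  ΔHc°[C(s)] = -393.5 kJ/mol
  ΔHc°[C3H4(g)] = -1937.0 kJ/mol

With combustion enthalpies, reactants minus products:
= [4·(-393.5) + 3·(-285.8) + 2·(-1937.0)] − [1·(-3910.1) + 1·(-2058.3)]
= -337.0 kJ/mol

ΔH = -337.0 kJ/mol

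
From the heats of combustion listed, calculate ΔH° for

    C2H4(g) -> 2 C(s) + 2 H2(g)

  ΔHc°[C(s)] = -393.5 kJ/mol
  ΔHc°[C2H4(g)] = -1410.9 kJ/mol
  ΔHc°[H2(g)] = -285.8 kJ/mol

With combustion enthalpies, reactants minus products:
= [1·(-1410.9)] − [2·(-393.5) + 2·(-285.8)]
= -52.3 kJ/mol

ΔH° = -52.3 kJ/mol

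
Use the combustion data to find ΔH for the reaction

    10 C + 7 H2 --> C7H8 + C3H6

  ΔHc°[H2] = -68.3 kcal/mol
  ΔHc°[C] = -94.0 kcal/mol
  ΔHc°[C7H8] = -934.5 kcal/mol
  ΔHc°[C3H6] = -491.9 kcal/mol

With combustion enthalpies, reactants minus products:
= [10·(-94.0) + 7·(-68.3)] − [1·(-934.5) + 1·(-491.9)]
= 8.3 kcal/mol

ΔH = 8.3 kcal/mol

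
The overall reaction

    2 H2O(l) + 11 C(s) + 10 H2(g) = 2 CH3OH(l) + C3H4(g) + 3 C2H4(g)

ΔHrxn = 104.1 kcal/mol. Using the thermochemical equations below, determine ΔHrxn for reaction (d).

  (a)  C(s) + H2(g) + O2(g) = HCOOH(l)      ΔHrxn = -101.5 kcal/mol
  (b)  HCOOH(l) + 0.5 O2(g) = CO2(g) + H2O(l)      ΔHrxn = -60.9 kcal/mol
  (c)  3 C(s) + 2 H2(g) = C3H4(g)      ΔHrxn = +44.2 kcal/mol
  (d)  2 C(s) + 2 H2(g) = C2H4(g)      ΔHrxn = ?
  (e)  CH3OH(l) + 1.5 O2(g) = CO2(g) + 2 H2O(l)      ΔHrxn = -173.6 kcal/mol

ΔHrxn = 12.5 kcal/mol

(a) × 2: (2)·(-101.5) = -203.0 kcal/mol
(b) × 2: (2)·(-60.9) = -121.8 kcal/mol
(c) as written (C3H4(g) already on the product side): +44.2 kcal/mol
(d) × 3 (×3 to match 3 C2H4(g) in the target): contributes 3·x
(e) reversed and × 2 (reverse to put CH3OH(l) on the product side; ×2 to match 2 CH3OH(l) in the target): (-2)·(-173.6) = +347.2 kcal/mol
+104.1 = (-203.0) + (-121.8) + (+44.2) + (+347.2) + 3·x
x = (+104.1 − (+66.6)) / (3) = 12.5 kcal/mol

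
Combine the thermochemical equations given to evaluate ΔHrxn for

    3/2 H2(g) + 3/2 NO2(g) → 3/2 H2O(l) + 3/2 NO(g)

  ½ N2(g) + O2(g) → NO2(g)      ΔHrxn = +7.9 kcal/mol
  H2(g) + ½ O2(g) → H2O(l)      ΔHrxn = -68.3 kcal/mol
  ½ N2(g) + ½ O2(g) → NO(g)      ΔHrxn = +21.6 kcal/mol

ΔHrxn = -81.9 kcal/mol

equation 1 reversed and × 3/2: (-3/2)·(+7.9) = -11.85 kcal/mol
equation 2 × 3/2: (3/2)·(-68.3) = -102.45 kcal/mol
equation 3 × 3/2: (3/2)·(+21.6) = +32.4 kcal/mol
Since enthalpy is a state function, ΔHrxn = (-3/2)·(+7.9) + (3/2)·(-68.3) + (3/2)·(+21.6) = -81.9 kcal/mol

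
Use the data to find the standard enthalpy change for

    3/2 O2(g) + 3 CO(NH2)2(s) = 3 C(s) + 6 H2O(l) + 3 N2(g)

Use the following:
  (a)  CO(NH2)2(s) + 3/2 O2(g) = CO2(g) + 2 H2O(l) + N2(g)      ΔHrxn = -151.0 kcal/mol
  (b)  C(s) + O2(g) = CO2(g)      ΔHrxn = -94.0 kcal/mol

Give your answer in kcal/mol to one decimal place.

ΔHrxn = -171.0 kcal/mol

(a) × 3 (scale by 3 for the 3 CO(NH2)2(s)): (3)·(-151.0) = -453.0 kcal/mol
(b) reversed and × 3 (reverse to put C(s) on the product side; ×3 to match 3 C(s) in the target): (-3)·(-94.0) = +282.0 kcal/mol
ΔHrxn = (-453.0) + (+282.0) = -171.0 kcal/mol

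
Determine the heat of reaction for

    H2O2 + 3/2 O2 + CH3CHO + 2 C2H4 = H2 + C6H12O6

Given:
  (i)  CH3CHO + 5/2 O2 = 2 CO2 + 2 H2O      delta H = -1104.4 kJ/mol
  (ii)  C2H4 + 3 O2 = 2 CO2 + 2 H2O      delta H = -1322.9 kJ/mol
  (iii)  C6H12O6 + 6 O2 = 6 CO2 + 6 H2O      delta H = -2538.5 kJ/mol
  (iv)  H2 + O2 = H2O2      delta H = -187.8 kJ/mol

delta H = -1023.9 kJ/mol

(i) as written: -1104.4 kJ/mol
(ii) × 2: (2)·(-1322.9) = -2645.8 kJ/mol
(iii) reversed: +2538.5 kJ/mol
(iv) reversed: +187.8 kJ/mol
Combining the equations, delta H = (-1104.4) + (-2645.8) + (+2538.5) + (+187.8) = -1023.9 kJ/mol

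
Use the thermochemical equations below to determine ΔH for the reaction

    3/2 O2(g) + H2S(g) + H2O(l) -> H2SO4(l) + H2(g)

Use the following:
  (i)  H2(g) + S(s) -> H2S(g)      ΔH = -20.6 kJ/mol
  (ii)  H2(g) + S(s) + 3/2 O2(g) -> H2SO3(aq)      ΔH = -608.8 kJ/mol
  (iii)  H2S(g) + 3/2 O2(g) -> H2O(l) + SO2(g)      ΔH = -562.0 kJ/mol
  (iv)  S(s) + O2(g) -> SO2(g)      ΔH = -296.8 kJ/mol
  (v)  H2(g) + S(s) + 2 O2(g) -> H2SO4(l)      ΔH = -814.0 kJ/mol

(i) reversed and × 2: (-2)·(-20.6) = +41.2 kJ/mol
(ii): not needed (H2SO3(aq) appears nowhere else).
(iii) reversed (H2O(l) must end up as a reactant): +562.0 kJ/mol
(iv) as written: -296.8 kJ/mol
(v) as written (H2SO4(l) already on the product side): -814.0 kJ/mol
ΔH = (-2)·(-20.6) + (-1)·(-562.0) + (1)·(-296.8) + (1)·(-814.0) = -507.6 kJ/mol

ΔH = -507.6 kJ/mol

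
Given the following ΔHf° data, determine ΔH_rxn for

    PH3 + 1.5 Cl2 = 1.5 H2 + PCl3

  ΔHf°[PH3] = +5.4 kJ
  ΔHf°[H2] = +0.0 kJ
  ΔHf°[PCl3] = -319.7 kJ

ΔH_rxn = -325.1 kJ

Products: 3/2·(+0.0) + 1·(-319.7) = -319.7
Reactants: 1·(+5.4) + 3/2·(+0.0) = +5.4
ΔH_rxn = (-319.7) − (+5.4) = -325.1 kJ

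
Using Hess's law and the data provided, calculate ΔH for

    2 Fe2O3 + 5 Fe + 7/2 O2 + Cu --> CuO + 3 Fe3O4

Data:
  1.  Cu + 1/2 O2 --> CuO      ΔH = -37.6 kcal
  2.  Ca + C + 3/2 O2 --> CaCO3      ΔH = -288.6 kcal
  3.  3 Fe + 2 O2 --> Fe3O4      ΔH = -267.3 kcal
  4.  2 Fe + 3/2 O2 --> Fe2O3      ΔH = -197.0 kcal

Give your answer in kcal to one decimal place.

ΔH = -445.5 kcal

eq. 1 as written (CuO already on the product side): -37.6 kcal
eq. 2: not needed (C appears nowhere else).
eq. 3 × 3 (scale by 3 for the 3 Fe3O4): (3)·(-267.3) = -801.9 kcal
eq. 4 reversed and × 2 (reverse to put Fe2O3 on the reactant side; ×2 to match 2 Fe2O3 in the target): (-2)·(-197.0) = +394.0 kcal
Combining the equations, ΔH = (-37.6) + (-801.9) + (+394.0) = -445.5 kcal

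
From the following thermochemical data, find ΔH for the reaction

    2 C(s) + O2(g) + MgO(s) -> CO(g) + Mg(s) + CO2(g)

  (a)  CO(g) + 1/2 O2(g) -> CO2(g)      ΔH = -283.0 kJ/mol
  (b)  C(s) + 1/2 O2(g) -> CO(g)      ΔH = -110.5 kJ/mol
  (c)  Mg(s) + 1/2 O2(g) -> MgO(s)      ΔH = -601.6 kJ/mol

ΔH = 97.6 kJ/mol

(a) as written (CO2(g) already on the product side): -283.0 kJ/mol
(b) × 2 (×2 to match 2 C(s) in the target): (2)·(-110.5) = -221.0 kJ/mol
(c) reversed (reverse to put MgO(s) on the reactant side): +601.6 kJ/mol
ΔH = (-283.0) + (-221.0) + (+601.6) = 97.6 kJ/mol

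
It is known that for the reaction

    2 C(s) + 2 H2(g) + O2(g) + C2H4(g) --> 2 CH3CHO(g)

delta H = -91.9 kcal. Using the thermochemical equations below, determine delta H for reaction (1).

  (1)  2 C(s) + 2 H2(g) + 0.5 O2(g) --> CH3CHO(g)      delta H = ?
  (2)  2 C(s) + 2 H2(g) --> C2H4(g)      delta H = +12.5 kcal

delta H = -39.7 kcal

(1) × 2: contributes 2·x
(2) reversed: -12.5 kcal
-91.9 = (-12.5) + 2·x
x = (-91.9 − (-12.5)) / (2) = -39.7 kcal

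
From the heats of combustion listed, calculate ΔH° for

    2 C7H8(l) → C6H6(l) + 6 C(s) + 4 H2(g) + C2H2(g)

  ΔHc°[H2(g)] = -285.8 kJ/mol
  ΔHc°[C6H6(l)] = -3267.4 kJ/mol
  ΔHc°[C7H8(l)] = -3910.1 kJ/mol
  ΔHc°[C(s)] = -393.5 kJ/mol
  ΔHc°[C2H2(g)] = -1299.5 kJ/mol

ΔH° = 250.9 kJ/mol

Using ΔH = Σ nΔHc°(reactants) − Σ nΔHc°(products):
= [2·(-3910.1)] − [1·(-3267.4) + 6·(-393.5) + 4·(-285.8) + 1·(-1299.5)]
= 250.9 kJ/mol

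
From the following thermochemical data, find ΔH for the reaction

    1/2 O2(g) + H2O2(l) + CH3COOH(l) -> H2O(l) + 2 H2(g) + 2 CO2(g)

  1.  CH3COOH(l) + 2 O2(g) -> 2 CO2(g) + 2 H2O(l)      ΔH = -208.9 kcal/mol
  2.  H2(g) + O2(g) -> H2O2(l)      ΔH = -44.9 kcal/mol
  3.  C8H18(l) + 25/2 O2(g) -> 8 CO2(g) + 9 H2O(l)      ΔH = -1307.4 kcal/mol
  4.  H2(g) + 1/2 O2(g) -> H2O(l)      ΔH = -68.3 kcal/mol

ΔH = -95.7 kcal/mol

eq. 1 as written: -208.9 kcal/mol
eq. 2 reversed: +44.9 kcal/mol
eq. 3: not needed.
eq. 4 reversed: +68.3 kcal/mol
Combining the equations, ΔH = (-208.9) + (+44.9) + (+68.3) = -95.7 kcal/mol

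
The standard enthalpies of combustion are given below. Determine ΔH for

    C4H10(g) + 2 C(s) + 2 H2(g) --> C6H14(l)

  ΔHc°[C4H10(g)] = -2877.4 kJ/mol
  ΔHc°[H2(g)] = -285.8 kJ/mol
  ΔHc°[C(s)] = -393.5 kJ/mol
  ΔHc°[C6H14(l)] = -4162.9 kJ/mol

ΔH = -73.1 kJ/mol

Using ΔH = Σ nΔHc°(reactants) − Σ nΔHc°(products):
= [1·(-2877.4) + 2·(-393.5) + 2·(-285.8)] − [1·(-4162.9)]
= -73.1 kJ/mol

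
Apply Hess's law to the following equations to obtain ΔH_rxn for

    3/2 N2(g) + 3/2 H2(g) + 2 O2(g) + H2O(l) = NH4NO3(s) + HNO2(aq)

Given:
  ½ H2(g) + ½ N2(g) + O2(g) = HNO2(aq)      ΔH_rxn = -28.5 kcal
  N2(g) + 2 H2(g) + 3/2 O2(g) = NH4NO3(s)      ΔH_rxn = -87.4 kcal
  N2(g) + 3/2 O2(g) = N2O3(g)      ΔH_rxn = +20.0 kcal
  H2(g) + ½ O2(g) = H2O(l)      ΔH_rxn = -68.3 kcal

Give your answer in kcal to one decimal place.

ΔH_rxn = -47.6 kcal

equation 1 as written: -28.5 kcal
equation 2 as written: -87.4 kcal
equation 3: not needed.
equation 4 reversed: +68.3 kcal
Combining the equations, ΔH_rxn = (-28.5) + (-87.4) + (+68.3) = -47.6 kcal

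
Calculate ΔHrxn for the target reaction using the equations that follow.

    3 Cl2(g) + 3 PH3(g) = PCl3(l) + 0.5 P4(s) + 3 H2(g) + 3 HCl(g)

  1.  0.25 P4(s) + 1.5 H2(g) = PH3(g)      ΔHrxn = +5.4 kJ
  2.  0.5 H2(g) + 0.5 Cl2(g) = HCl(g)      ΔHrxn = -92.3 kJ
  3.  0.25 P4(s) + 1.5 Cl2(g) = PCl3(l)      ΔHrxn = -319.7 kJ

eq. 1 reversed and × 3: (-3)·(+5.4) = -16.2 kJ
eq. 2 × 3: (3)·(-92.3) = -276.9 kJ
eq. 3 as written: -319.7 kJ
ΔHrxn = (-16.2) + (-276.9) + (-319.7) = -612.8 kJ

ΔHrxn = -612.8 kJ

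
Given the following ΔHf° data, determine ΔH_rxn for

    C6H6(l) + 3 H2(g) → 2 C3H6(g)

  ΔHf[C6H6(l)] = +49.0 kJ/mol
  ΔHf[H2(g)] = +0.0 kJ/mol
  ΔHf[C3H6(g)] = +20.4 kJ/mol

Products: 2·(+20.4) = +40.8
Reactants: 1·(+49.0) + 3·(+0.0) = +49.0
ΔH_rxn = (+40.8) − (+49.0) = -8.2 kJ/mol

ΔH_rxn = -8.2 kJ/mol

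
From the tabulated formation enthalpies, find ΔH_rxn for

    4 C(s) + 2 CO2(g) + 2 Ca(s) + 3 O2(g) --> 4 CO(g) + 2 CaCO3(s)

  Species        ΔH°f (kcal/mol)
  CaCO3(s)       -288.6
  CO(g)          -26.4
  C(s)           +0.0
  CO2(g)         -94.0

ΔH_rxn = -494.8 kcal/mol

Products: 4·(-26.4) + 2·(-288.6) = -682.8
Reactants: 4·(+0.0) + 2·(-94.0) + 2·(+0.0) + 3·(+0.0) = -188.0
ΔH_rxn = (-682.8) − (-188.0) = -494.8 kcal/mol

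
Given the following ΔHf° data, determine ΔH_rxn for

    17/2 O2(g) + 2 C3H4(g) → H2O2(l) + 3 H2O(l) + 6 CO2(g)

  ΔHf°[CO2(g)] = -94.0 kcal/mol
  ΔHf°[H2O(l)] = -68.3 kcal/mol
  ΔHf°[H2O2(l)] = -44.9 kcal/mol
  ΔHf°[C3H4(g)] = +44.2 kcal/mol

ΔH_rxn = -902.2 kcal/mol

Products: 1·(-44.9) + 3·(-68.3) + 6·(-94.0) = -813.8
Reactants: 17/2·(+0.0) + 2·(+44.2) = +88.4
ΔH_rxn = (-813.8) − (+88.4) = -902.2 kcal/mol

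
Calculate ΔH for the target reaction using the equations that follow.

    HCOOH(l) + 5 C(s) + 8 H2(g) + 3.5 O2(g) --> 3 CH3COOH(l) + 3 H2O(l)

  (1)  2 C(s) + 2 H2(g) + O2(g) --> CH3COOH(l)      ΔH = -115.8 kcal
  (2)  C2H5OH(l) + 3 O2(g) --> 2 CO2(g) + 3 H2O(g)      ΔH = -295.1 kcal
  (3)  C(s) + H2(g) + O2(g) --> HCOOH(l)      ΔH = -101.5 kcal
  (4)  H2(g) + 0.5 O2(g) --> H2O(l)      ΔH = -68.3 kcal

(1) × 3: (3)·(-115.8) = -347.4 kcal
(2): not needed.
(3) reversed: +101.5 kcal
(4) × 3: (3)·(-68.3) = -204.9 kcal
By Hess's law, ΔH = (3)·(-115.8) + (-1)·(-101.5) + (3)·(-68.3) = -450.8 kcal

ΔH = -450.8 kcal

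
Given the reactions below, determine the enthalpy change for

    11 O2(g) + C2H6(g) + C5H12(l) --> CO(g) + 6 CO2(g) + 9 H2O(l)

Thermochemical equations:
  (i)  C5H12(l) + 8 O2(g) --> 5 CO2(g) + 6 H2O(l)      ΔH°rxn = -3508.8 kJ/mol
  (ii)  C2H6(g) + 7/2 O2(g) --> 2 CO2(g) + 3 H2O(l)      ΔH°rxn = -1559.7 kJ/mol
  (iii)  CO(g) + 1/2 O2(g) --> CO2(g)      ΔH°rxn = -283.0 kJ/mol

ΔH°rxn = -4785.5 kJ/mol

(i) as written (C5H12(l) already on the reactant side): -3508.8 kJ/mol
(ii) as written (C2H6(g) already on the reactant side): -1559.7 kJ/mol
(iii) reversed (reverse to put CO(g) on the product side): +283.0 kJ/mol
By Hess's law, ΔH°rxn = (1)·(-3508.8) + (1)·(-1559.7) + (-1)·(-283.0) = -4785.5 kJ/mol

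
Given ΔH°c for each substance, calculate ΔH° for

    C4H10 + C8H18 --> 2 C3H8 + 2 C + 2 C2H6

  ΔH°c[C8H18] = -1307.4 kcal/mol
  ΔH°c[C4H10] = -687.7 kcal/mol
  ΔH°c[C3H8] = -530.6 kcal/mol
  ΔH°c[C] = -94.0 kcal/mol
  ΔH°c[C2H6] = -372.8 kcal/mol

With combustion enthalpies, reactants minus products:
= [1·(-687.7) + 1·(-1307.4)] − [2·(-530.6) + 2·(-94.0) + 2·(-372.8)]
= -0.3 kcal/mol

ΔH° = -0.3 kcal/mol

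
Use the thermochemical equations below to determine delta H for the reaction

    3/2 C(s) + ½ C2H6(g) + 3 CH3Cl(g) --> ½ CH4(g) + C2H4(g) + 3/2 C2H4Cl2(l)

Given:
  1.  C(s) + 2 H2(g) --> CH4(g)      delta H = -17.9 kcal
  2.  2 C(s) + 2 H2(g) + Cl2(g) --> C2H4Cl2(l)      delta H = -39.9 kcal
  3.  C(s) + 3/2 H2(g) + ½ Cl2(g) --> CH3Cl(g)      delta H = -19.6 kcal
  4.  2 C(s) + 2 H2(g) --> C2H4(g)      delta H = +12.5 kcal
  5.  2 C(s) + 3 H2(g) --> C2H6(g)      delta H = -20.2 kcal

delta H = 12.6 kcal

eq. 1 × 1/2 (scale by 1/2 for the 1/2 CH4(g)): (1/2)·(-17.9) = -8.95 kcal
eq. 2 × 3/2 (scale by 3/2 for the 3/2 C2H4Cl2(l)): (3/2)·(-39.9) = -59.85 kcal
eq. 3 reversed and × 3 (reverse to put CH3Cl(g) on the reactant side; ×3 to match 3 CH3Cl(g) in the target): (-3)·(-19.6) = +58.8 kcal
eq. 4 as written (C2H4(g) already on the product side): +12.5 kcal
eq. 5 reversed and × 1/2 (C2H6(g) must end up as a reactant; ×1/2 to match 1/2 C2H6(g) in the target): (-1/2)·(-20.2) = +10.1 kcal
Combining the equations, delta H = (1/2)·(-17.9) + (3/2)·(-39.9) + (-3)·(-19.6) + (1)·(+12.5) + (-1/2)·(-20.2) = 12.6 kcal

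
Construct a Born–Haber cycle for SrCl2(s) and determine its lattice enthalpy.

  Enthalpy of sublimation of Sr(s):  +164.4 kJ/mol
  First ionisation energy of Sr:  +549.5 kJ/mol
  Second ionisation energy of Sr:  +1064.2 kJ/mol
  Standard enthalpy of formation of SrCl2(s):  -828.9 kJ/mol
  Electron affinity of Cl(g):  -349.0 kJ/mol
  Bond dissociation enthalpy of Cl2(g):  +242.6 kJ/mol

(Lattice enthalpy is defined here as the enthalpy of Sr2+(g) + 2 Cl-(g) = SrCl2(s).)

U = -2151.6 kJ/mol

ΔHf° = 1·ΔHsub + 1·(ΣIE) + 1·D(Cl2) + 2·EA + U
-828.9 = 1·(+164.4) + 1·(+1613.7) + 1·(+242.6) + 2·(-349.0) + U
U = -828.9 − (+1322.7) = -2151.6 kJ/mol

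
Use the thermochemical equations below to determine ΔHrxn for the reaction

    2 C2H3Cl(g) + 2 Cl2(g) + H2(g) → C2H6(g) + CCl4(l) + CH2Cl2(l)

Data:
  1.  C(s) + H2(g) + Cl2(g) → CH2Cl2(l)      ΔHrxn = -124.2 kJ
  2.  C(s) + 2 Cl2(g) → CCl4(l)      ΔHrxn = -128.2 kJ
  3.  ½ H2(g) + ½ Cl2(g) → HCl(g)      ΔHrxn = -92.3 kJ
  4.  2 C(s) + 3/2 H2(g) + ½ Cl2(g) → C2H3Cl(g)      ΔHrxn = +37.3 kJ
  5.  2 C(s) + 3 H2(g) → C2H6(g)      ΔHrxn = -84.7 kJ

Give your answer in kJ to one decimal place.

ΔHrxn = -411.7 kJ

eq. 1 as written: -124.2 kJ
eq. 2 as written: -128.2 kJ
eq. 3: not needed.
eq. 4 reversed and × 2: (-2)·(+37.3) = -74.6 kJ
eq. 5 as written: -84.7 kJ
ΔHrxn = (1)·(-124.2) + (1)·(-128.2) + (-2)·(+37.3) + (1)·(-84.7) = -411.7 kJ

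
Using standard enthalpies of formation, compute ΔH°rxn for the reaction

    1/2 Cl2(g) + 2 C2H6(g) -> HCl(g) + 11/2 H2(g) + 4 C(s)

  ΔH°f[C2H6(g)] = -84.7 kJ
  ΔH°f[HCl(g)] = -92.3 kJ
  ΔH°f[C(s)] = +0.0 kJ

ΔH°rxn = 77.1 kJ

Products: 1·(-92.3) + 11/2·(+0.0) + 4·(+0.0) = -92.3
Reactants: 1/2·(+0.0) + 2·(-84.7) = -169.4
ΔH°rxn = (-92.3) − (-169.4) = 77.1 kJ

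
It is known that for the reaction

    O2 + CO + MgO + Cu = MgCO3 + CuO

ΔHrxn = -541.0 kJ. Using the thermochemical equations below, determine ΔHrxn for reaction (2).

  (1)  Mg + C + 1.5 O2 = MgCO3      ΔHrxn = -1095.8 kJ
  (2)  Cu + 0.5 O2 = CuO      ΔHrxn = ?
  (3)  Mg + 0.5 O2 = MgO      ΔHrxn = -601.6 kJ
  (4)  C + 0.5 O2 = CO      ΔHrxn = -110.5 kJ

ΔHrxn = -157.3 kJ

(1) as written (MgCO3 already on the product side): -1095.8 kJ
(2) as written (CuO already on the product side): contributes x
(3) reversed (MgO must end up as a reactant): +601.6 kJ
(4) reversed (reverse to put CO on the reactant side): +110.5 kJ
-541.0 = (-1095.8) + (+601.6) + (+110.5) + x
x = (-541.0 − (-383.7)) / (1) = -157.3 kJ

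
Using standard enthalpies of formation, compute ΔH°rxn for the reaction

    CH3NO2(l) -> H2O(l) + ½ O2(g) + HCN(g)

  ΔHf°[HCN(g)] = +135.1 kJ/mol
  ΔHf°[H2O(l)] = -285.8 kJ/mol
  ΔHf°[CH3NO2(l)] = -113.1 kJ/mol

ΔH°rxn = -37.6 kJ/mol

Products: 1·(-285.8) + 1/2·(+0.0) + 1·(+135.1) = -150.7
Reactants: 1·(-113.1) = -113.1
ΔH°rxn = (-150.7) − (-113.1) = -37.6 kJ/mol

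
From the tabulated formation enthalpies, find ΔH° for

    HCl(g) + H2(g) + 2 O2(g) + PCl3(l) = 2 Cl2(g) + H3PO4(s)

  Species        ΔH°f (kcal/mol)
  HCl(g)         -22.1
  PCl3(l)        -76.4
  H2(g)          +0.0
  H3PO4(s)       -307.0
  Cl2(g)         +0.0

ΔH° = -208.5 kcal/mol

ΔH°rxn = Σ nΔHf°(products) − Σ nΔHf°(reactants).
Products: 2·(+0.0) + 1·(-307.0) = -307.0
Reactants: 1·(-22.1) + 1·(+0.0) + 2·(+0.0) + 1·(-76.4) = -98.5
ΔH° = (-307.0) − (-98.5) = -208.5 kcal/mol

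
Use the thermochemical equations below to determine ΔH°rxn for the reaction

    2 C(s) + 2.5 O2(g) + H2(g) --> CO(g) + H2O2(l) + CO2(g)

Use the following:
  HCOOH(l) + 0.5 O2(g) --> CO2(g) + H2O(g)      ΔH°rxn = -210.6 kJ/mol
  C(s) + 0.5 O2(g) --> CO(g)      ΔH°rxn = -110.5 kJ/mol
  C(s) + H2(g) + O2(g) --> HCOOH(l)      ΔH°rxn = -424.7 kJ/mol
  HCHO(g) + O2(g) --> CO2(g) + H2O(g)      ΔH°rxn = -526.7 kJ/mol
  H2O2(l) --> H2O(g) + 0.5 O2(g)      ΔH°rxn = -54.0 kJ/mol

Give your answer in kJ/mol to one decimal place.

ΔH°rxn = -691.8 kJ/mol

equation 1 as written: -210.6 kJ/mol
equation 2 as written: -110.5 kJ/mol
equation 3 as written: -424.7 kJ/mol
equation 4: not needed.
equation 5 reversed: +54.0 kJ/mol
ΔH°rxn = (-210.6) + (-110.5) + (-424.7) + (+54.0) = -691.8 kJ/mol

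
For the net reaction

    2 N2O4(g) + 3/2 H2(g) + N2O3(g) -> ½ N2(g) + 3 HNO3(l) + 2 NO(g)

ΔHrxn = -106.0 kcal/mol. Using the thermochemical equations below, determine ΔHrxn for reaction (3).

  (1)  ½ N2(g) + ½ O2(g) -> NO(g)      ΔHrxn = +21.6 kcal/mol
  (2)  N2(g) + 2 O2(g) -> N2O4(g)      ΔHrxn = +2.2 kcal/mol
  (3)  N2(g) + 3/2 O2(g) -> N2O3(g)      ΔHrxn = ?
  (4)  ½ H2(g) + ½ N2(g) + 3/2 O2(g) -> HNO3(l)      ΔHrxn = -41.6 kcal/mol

ΔHrxn = 20.0 kcal/mol

(1) × 2: (2)·(+21.6) = +43.2 kcal/mol
(2) reversed and × 2: (-2)·(+2.2) = -4.4 kcal/mol
(3) reversed: contributes −x
(4) × 3: (3)·(-41.6) = -124.8 kcal/mol
-106.0 = (+43.2) + (-4.4) + (-124.8) − x
x = (-106.0 − (-86.0)) / (-1) = 20.0 kcal/mol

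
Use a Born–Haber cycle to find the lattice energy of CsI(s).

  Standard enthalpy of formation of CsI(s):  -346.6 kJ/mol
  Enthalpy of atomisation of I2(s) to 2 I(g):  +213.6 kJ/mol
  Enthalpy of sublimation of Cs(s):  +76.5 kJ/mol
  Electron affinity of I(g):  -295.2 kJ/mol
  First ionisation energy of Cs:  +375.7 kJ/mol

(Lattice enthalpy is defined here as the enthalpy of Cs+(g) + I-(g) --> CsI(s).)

U = -610.4 kJ/mol

ΔHf° = 1·ΔHsub + 1·(ΣIE) + 1/2·D(I2) + 1·EA + U
-346.6 = 1·(+76.5) + 1·(+375.7) + 1/2·(+213.6) + 1·(-295.2) + U
U = -346.6 − (+263.8) = -610.4 kJ/mol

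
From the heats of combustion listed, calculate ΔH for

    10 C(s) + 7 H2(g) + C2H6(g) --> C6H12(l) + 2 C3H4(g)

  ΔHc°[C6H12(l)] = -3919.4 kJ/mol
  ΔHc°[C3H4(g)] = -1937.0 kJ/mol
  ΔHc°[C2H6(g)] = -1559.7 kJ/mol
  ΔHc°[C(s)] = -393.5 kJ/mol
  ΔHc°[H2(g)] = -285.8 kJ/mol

With combustion enthalpies, reactants minus products:
= [10·(-393.5) + 7·(-285.8) + 1·(-1559.7)] − [1·(-3919.4) + 2·(-1937.0)]
= 298.1 kJ/mol

ΔH = 298.1 kJ/mol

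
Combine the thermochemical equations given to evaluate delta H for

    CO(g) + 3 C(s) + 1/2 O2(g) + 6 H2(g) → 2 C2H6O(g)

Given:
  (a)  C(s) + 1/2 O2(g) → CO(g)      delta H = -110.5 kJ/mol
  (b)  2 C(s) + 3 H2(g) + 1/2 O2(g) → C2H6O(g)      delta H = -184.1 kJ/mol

(a) reversed (CO(g) must end up as a reactant): +110.5 kJ/mol
(b) × 2 (scale by 2 for the 2 C2H6O(g)): (2)·(-184.1) = -368.2 kJ/mol
delta H = (+110.5) + (-368.2) = -257.7 kJ/mol

delta H = -257.7 kJ/mol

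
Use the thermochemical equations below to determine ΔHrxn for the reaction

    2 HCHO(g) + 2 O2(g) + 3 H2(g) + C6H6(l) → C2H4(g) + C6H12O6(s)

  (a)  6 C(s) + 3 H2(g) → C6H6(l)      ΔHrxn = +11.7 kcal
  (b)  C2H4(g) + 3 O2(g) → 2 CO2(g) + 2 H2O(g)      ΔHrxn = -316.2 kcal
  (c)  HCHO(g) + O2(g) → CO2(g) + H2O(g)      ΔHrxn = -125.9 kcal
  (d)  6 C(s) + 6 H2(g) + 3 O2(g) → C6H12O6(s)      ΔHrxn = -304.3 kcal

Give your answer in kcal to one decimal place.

ΔHrxn = -251.6 kcal

(a) reversed (C6H6(l) must end up as a reactant): -11.7 kcal
(b) reversed (C2H4(g) must end up as a product): +316.2 kcal
(c) × 2 (scale by 2 for the 2 HCHO(g)): (2)·(-125.9) = -251.8 kcal
(d) as written (C6H12O6(s) already on the product side): -304.3 kcal
ΔHrxn = (-1)·(+11.7) + (-1)·(-316.2) + (2)·(-125.9) + (1)·(-304.3) = -251.6 kcal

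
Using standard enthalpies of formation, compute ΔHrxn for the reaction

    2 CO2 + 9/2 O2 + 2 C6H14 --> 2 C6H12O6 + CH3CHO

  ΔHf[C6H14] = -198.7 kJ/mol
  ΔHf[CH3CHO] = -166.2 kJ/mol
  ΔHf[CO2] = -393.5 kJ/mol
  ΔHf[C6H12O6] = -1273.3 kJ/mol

ΔHrxn = -1528.4 kJ/mol

ΔH°rxn = Σ nΔHf°(products) − Σ nΔHf°(reactants).
Products: 2·(-1273.3) + 1·(-166.2) = -2712.8
Reactants: 2·(-393.5) + 9/2·(+0.0) + 2·(-198.7) = -1184.4
ΔHrxn = (-2712.8) − (-1184.4) = -1528.4 kJ/mol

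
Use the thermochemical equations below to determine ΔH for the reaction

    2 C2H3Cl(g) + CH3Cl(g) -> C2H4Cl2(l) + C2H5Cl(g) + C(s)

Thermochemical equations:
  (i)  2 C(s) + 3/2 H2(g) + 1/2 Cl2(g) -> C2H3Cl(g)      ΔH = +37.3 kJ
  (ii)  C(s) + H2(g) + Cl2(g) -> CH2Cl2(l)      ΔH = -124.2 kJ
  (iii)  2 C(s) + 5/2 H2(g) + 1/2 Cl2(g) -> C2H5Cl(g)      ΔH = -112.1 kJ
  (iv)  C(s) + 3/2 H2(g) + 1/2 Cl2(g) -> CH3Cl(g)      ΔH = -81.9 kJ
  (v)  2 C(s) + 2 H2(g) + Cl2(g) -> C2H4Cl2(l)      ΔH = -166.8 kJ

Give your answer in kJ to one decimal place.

(i) reversed and × 2: (-2)·(+37.3) = -74.6 kJ
(ii): not needed.
(iii) as written: -112.1 kJ
(iv) reversed: +81.9 kJ
(v) as written: -166.8 kJ
ΔH = (-74.6) + (-112.1) + (+81.9) + (-166.8) = -271.6 kJ

ΔH = -271.6 kJ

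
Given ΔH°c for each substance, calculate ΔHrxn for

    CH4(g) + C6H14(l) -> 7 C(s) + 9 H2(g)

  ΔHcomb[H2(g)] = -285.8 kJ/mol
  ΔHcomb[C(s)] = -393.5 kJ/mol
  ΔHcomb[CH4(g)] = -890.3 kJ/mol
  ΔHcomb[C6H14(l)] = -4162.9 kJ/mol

Using ΔH = Σ nΔHc°(reactants) − Σ nΔHc°(products):
= [1·(-890.3) + 1·(-4162.9)] − [7·(-393.5) + 9·(-285.8)]
= 273.5 kJ/mol

ΔHrxn = 273.5 kJ/mol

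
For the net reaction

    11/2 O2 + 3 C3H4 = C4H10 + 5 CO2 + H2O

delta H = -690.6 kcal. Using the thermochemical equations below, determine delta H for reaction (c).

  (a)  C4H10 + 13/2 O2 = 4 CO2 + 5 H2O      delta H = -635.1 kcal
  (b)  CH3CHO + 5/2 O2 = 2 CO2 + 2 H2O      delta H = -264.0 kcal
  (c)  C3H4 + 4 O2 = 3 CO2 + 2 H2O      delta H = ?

delta H = -441.9 kcal

(a) reversed: +635.1 kcal
(b): not needed.
(c) × 3: contributes 3·x
-690.6 = (+635.1) + 3·x
x = (-690.6 − (+635.1)) / (3) = -441.9 kcal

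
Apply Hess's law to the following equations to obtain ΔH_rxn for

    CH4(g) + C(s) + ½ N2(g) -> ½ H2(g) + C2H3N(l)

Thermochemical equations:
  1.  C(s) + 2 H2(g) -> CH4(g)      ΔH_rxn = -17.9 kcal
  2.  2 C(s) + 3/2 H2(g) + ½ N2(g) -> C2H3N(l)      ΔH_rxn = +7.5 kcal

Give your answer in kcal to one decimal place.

ΔH_rxn = 25.4 kcal

eq. 1 reversed: +17.9 kcal
eq. 2 as written: +7.5 kcal
Summing the manipulated equations, ΔH_rxn = (+17.9) + (+7.5) = 25.4 kcal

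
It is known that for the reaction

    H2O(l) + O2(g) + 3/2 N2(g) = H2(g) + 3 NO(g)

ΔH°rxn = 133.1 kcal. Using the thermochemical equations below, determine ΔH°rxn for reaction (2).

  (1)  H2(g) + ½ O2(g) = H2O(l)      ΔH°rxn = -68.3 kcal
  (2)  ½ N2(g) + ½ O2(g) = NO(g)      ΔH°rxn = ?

(1) reversed: +68.3 kcal
(2) × 3: contributes 3·x
+133.1 = (+68.3) + 3·x
x = (+133.1 − (+68.3)) / (3) = 21.6 kcal

ΔH°rxn = 21.6 kcal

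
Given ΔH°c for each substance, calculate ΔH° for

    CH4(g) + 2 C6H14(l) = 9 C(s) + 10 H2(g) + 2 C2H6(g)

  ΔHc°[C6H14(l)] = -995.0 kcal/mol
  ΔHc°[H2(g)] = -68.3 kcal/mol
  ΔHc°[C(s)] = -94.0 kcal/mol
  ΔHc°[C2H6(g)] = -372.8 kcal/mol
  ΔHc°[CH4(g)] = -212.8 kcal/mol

Using ΔH = Σ nΔHc°(reactants) − Σ nΔHc°(products):
= [1·(-212.8) + 2·(-995.0)] − [9·(-94.0) + 10·(-68.3) + 2·(-372.8)]
= 71.8 kcal/mol

ΔH° = 71.8 kcal/mol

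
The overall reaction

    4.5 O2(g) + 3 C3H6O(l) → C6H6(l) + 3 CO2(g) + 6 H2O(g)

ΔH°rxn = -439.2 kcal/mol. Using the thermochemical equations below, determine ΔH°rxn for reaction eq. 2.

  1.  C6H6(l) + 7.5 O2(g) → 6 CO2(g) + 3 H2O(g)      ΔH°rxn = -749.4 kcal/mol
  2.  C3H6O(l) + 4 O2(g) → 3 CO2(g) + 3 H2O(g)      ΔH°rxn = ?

eq. 1 reversed: +749.4 kcal/mol
eq. 2 × 3: contributes 3·x
-439.2 = (+749.4) + 3·x
x = (-439.2 − (+749.4)) / (3) = -396.2 kcal/mol

ΔH°rxn = -396.2 kcal/mol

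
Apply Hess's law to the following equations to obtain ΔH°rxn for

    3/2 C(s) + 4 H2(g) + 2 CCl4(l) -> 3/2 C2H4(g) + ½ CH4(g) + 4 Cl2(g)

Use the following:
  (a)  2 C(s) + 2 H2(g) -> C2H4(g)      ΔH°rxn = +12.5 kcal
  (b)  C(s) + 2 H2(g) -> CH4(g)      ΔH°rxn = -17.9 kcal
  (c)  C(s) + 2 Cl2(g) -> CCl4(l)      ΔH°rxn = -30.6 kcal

ΔH°rxn = 71.0 kcal

(a) × 3/2: (3/2)·(+12.5) = +18.75 kcal
(b) × 1/2: (1/2)·(-17.9) = -8.95 kcal
(c) reversed and × 2: (-2)·(-30.6) = +61.2 kcal
Summing the manipulated equations, ΔH°rxn = (3/2)·(+12.5) + (1/2)·(-17.9) + (-2)·(-30.6) = 71.0 kcal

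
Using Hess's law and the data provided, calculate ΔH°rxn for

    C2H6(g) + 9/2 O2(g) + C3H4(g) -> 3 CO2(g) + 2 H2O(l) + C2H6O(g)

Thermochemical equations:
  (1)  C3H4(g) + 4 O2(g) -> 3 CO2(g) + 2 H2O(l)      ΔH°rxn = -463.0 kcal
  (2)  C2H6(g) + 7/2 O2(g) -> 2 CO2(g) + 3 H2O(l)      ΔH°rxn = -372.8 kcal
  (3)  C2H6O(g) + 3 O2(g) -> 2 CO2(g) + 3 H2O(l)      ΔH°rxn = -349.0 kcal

ΔH°rxn = -486.8 kcal

(1) as written (C3H4(g) already on the reactant side): -463.0 kcal
(2) as written (C2H6(g) already on the reactant side): -372.8 kcal
(3) reversed (reverse to put C2H6O(g) on the product side): +349.0 kcal
By Hess's law, ΔH°rxn = (1)·(-463.0) + (1)·(-372.8) + (-1)·(-349.0) = -486.8 kcal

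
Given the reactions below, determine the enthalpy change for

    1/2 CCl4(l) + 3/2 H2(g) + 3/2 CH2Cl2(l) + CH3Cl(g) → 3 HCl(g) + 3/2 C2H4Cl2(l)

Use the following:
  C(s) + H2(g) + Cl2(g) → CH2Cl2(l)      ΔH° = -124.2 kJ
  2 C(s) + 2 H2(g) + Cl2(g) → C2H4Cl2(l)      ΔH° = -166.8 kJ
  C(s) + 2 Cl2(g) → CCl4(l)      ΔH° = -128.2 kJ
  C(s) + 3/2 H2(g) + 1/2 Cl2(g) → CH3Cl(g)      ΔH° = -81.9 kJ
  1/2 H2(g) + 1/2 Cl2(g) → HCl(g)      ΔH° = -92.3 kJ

equation 1 reversed and × 3/2 (reverse to put CH2Cl2(l) on the reactant side; ×3/2 to match 3/2 CH2Cl2(l) in the target): (-3/2)·(-124.2) = +186.3 kJ
equation 2 × 3/2 (scale by 3/2 for the 3/2 C2H4Cl2(l)): (3/2)·(-166.8) = -250.2 kJ
equation 3 reversed and × 1/2 (reverse to put CCl4(l) on the reactant side; ×1/2 to match 1/2 CCl4(l) in the target): (-1/2)·(-128.2) = +64.1 kJ
equation 4 reversed (reverse to put CH3Cl(g) on the reactant side): +81.9 kJ
equation 5 × 3 (×3 to match 3 HCl(g) in the target): (3)·(-92.3) = -276.9 kJ
ΔH° = (-3/2)·(-124.2) + (3/2)·(-166.8) + (-1/2)·(-128.2) + (-1)·(-81.9) + (3)·(-92.3) = -194.8 kJ

ΔH° = -194.8 kJ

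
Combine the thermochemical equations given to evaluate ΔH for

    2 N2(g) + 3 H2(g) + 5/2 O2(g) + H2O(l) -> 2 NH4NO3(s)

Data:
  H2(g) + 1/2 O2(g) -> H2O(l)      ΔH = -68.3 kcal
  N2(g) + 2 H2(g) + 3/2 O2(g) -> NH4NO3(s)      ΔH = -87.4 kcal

equation 1 reversed (H2O(l) must end up as a reactant): +68.3 kcal
equation 2 × 2 (×2 to match 2 NH4NO3(s) in the target): (2)·(-87.4) = -174.8 kcal
Combining the equations, ΔH = (-1)·(-68.3) + (2)·(-87.4) = -106.5 kcal

ΔH = -106.5 kcal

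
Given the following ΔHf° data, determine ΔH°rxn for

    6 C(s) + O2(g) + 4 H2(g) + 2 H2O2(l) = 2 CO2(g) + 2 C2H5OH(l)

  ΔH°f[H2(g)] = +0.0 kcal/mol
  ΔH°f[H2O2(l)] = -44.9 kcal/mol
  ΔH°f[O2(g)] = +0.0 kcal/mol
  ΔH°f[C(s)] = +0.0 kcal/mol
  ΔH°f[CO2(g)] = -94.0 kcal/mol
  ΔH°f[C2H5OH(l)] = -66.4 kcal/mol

ΔH°rxn = -231.0 kcal/mol

ΔH°rxn = Σ nΔHf°(products) − Σ nΔHf°(reactants).
Products: 2·(-94.0) + 2·(-66.4) = -320.8
Reactants: 6·(+0.0) + 1·(+0.0) + 4·(+0.0) + 2·(-44.9) = -89.8
ΔH°rxn = (-320.8) − (-89.8) = -231.0 kcal/mol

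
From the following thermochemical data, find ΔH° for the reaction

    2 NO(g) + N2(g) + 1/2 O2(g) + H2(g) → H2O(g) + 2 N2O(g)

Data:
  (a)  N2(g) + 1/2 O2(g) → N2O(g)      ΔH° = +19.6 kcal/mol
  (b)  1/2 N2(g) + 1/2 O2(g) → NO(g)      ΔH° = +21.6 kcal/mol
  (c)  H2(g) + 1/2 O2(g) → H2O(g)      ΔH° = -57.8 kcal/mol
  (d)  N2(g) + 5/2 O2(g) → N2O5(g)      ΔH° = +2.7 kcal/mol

ΔH° = -61.8 kcal/mol

(a) × 2 (scale by 2 for the 2 N2O(g)): (2)·(+19.6) = +39.2 kcal/mol
(b) reversed and × 2 (NO(g) must end up as a reactant; ×2 to match 2 NO(g) in the target): (-2)·(+21.6) = -43.2 kcal/mol
(c) as written (H2O(g) already on the product side): -57.8 kcal/mol
(d): not needed (N2O5(g) appears nowhere else).
ΔH° = (2)·(+19.6) + (-2)·(+21.6) + (1)·(-57.8) = -61.8 kcal/mol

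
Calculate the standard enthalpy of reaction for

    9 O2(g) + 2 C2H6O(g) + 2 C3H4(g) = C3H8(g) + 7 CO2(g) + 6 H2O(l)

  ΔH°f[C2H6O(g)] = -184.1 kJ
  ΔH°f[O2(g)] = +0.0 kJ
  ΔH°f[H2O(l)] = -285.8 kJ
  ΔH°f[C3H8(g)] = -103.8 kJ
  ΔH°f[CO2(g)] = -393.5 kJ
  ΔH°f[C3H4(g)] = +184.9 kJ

Products: 1·(-103.8) + 7·(-393.5) + 6·(-285.8) = -4573.1
Reactants: 9·(+0.0) + 2·(-184.1) + 2·(+184.9) = +1.6
ΔHrxn = (-4573.1) − (+1.6) = -4574.7 kJ

ΔHrxn = -4574.7 kJ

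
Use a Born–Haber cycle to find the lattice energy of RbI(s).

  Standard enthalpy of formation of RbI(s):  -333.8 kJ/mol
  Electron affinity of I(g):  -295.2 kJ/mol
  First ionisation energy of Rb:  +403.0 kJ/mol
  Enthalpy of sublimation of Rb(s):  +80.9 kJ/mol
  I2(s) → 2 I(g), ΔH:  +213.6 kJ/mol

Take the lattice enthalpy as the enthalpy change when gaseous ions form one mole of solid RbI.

U = -629.3 kJ/mol

ΔHf° = 1·ΔHsub + 1·(ΣIE) + 1/2·D(I2) + 1·EA + U
-333.8 = 1·(+80.9) + 1·(+403.0) + 1/2·(+213.6) + 1·(-295.2) + U
U = -333.8 − (+295.5) = -629.3 kJ/mol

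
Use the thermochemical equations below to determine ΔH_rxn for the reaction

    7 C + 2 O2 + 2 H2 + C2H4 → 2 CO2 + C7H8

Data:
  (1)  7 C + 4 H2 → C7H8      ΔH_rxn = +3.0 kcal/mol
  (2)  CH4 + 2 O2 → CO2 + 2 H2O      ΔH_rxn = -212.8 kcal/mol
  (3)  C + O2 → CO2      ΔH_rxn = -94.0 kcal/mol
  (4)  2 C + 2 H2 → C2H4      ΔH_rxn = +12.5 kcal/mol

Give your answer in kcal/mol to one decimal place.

ΔH_rxn = -197.5 kcal/mol

(1) as written (C7H8 already on the product side): +3.0 kcal/mol
(2): not needed (CH4 appears nowhere else).
(3) × 2: (2)·(-94.0) = -188.0 kcal/mol
(4) reversed (reverse to put C2H4 on the reactant side): -12.5 kcal/mol
ΔH_rxn = (+3.0) + (-188.0) + (-12.5) = -197.5 kcal/mol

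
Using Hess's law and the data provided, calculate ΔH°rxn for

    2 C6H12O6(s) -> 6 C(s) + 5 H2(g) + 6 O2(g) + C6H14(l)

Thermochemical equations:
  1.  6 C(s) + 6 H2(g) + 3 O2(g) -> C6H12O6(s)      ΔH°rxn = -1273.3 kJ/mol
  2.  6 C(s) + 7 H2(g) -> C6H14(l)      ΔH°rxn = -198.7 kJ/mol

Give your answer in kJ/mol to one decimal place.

ΔH°rxn = 2347.9 kJ/mol

eq. 1 reversed and × 2 (C6H12O6(s) must end up as a reactant; scale by 2 for the 2 C6H12O6(s)): (-2)·(-1273.3) = +2546.6 kJ/mol
eq. 2 as written (C6H14(l) already on the product side): -198.7 kJ/mol
Since enthalpy is a state function, ΔH°rxn = (-2)·(-1273.3) + (1)·(-198.7) = 2347.9 kJ/mol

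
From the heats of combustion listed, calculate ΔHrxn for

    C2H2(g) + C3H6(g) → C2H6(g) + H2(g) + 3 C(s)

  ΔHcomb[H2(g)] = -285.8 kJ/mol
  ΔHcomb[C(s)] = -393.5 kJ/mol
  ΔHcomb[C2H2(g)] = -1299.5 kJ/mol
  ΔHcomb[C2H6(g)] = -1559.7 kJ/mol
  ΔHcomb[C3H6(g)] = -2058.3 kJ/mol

Using ΔH = Σ nΔHc°(reactants) − Σ nΔHc°(products):
= [1·(-1299.5) + 1·(-2058.3)] − [1·(-1559.7) + 1·(-285.8) + 3·(-393.5)]
= -331.8 kJ/mol

ΔHrxn = -331.8 kJ/mol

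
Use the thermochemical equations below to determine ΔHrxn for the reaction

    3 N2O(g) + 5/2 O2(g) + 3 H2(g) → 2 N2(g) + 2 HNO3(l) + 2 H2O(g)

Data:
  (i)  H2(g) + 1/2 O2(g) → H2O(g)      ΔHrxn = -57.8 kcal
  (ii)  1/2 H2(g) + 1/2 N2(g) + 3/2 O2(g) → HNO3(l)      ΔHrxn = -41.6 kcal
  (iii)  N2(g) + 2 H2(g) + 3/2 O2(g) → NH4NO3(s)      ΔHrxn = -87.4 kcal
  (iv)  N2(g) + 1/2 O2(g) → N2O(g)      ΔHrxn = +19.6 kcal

ΔHrxn = -257.6 kcal

(i) × 2 (scale by 2 for the 2 H2O(g)): (2)·(-57.8) = -115.6 kcal
(ii) × 2 (×2 to match 2 HNO3(l) in the target): (2)·(-41.6) = -83.2 kcal
(iii): not needed (NH4NO3(s) appears nowhere else).
(iv) reversed and × 3 (reverse to put N2O(g) on the reactant side; scale by 3 for the 3 N2O(g)): (-3)·(+19.6) = -58.8 kcal
By Hess's law, ΔHrxn = (-115.6) + (-83.2) + (-58.8) = -257.6 kcal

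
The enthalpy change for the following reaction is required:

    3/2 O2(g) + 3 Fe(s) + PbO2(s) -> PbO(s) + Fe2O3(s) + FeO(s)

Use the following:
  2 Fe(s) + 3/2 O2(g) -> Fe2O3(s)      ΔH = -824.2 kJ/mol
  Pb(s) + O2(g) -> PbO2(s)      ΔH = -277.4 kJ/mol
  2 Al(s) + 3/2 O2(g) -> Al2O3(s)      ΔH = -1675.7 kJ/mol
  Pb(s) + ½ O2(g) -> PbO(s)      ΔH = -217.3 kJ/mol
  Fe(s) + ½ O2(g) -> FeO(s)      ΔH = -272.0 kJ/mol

equation 1 as written (Fe2O3(s) already on the product side): -824.2 kJ/mol
equation 2 reversed (PbO2(s) must end up as a reactant): +277.4 kJ/mol
equation 3: not needed (Al(s) appears nowhere else).
equation 4 as written (PbO(s) already on the product side): -217.3 kJ/mol
equation 5 as written (FeO(s) already on the product side): -272.0 kJ/mol
Summing the manipulated equations, ΔH = (1)·(-824.2) + (-1)·(-277.4) + (1)·(-217.3) + (1)·(-272.0) = -1036.1 kJ/mol

ΔH = -1036.1 kJ/mol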